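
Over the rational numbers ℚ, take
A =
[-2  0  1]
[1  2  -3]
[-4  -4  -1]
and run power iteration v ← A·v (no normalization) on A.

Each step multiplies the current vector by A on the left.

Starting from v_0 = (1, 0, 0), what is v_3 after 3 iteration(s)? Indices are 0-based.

v_3 = (8, 0, -56)

v_0 = (1, 0, 0).
v_1 = A·v_0 = (-2, 1, -4).
v_2 = A·v_1 = (0, 12, 8).
v_3 = A·v_2 = (8, 0, -56).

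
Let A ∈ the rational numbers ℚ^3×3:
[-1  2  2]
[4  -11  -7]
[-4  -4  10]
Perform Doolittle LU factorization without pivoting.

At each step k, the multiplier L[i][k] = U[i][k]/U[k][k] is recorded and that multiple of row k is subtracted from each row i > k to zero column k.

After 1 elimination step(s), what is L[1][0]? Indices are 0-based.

L[1][0] = -4

[col 0] pivot -1
  R1 -= -4*R0 → (0, -3, 1)  (L[1][0] := -4)
  R2 -= 4*R0 → (0, -12, 2)  (L[2][0] := 4)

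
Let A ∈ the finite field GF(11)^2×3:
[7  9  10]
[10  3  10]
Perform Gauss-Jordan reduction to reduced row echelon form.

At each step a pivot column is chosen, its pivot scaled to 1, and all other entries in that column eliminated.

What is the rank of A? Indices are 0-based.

rank = 2

pivot(0,0)=7: scale R0 → (1, 6, 3)
  clear (1,0): R1 −= (10)R0 → (0, 9, 2)
pivot(1,1)=9: scale R1 → (0, 1, 10)
  clear (0,1): R0 −= (6)R1 → (1, 0, 9)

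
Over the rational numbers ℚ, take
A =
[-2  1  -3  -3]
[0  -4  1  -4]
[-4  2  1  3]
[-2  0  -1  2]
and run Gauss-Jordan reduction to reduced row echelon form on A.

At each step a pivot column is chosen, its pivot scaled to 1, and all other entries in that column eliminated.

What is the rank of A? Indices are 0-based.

rank = 4

pivot(0,0)=-2: scale R0 → (1, -1/2, 3/2, 3/2)
  clear (2,0): R2 −= (-4)R0 → (0, 0, 7, 9)
  clear (3,0): R3 −= (-2)R0 → (0, -1, 2, 5)
pivot(1,1)=-4: scale R1 → (0, 1, -1/4, 1)
  clear (0,1): R0 −= (-1/2)R1 → (1, 0, 11/8, 2)
  clear (3,1): R3 −= (-1)R1 → (0, 0, 7/4, 6)
pivot(2,2)=7: scale R2 → (0, 0, 1, 9/7)
  clear (0,2): R0 −= (11/8)R2 → (1, 0, 0, 13/56)
  clear (1,2): R1 −= (-1/4)R2 → (0, 1, 0, 37/28)
  clear (3,2): R3 −= (7/4)R2 → (0, 0, 0, 15/4)
pivot(3,3)=15/4: scale R3 → (0, 0, 0, 1)
  clear (0,3): R0 −= (13/56)R3 → (1, 0, 0, 0)
  clear (1,3): R1 −= (37/28)R3 → (0, 1, 0, 0)
  clear (2,3): R2 −= (9/7)R3 → (0, 0, 1, 0)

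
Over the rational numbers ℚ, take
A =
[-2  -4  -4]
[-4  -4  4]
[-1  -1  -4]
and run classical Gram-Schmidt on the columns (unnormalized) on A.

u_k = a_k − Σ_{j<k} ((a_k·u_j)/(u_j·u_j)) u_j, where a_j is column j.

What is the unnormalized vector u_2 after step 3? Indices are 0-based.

Step 1: u_0 = a_0 = (-2, -4, -1).
Step 2: u_1 = a_1 − (25/21)·u_0 = (-34/21, 16/21, 4/21).
Step 3: u_2 = a_2 − (-4/21)·u_0 − (46/17)·u_1 = (0, 20/17, -80/17).

u_2 = (0, 20/17, -80/17)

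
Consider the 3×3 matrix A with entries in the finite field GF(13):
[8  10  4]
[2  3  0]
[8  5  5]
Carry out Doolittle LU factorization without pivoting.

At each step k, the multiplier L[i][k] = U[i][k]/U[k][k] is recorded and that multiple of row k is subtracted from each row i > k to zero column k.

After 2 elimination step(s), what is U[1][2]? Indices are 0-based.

U[1][2] = 12

Step 1: pivot at (0,0) is 8.
  row1 ← row1 − (10)·row0  ⇒  L[1][0]=10, U row1=(0, 7, 12)
  row2 ← row2 − (1)·row0  ⇒  L[2][0]=1, U row2=(0, 8, 1)
Step 2: pivot at (1,1) is 7.
  row2 ← row2 − (3)·row1  ⇒  L[2][1]=3, U row2=(0, 0, 4)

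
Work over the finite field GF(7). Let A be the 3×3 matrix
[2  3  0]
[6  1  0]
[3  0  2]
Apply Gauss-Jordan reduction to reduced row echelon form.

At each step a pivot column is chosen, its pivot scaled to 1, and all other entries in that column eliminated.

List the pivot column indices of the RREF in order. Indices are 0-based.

pivot columns: 0, 1, 2

[1] R0 /= 2  ⇒  (1, 5, 0)
     R1 -= 6·R0  ⇒  (0, 6, 0)
     R2 -= 3·R0  ⇒  (0, 6, 2)
[2] R1 /= 6  ⇒  (0, 1, 0)
     R0 -= 5·R1  ⇒  (1, 0, 0)
     R2 -= 6·R1  ⇒  (0, 0, 2)
[3] R2 /= 2  ⇒  (0, 0, 1)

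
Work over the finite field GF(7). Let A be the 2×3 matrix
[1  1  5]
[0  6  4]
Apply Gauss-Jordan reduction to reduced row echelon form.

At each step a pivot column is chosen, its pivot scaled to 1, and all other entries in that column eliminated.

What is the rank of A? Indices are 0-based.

pivot(0,0)=1: scale R0 → (1, 1, 5)
pivot(1,1)=6: scale R1 → (0, 1, 3)
  clear (0,1): R0 −= (1)R1 → (1, 0, 2)

rank = 2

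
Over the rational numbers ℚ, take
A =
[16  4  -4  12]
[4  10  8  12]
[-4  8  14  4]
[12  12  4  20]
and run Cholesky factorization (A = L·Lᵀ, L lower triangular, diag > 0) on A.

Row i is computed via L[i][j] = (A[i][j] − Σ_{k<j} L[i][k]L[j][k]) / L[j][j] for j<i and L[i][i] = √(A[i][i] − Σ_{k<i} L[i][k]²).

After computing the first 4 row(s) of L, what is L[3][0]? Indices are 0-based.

L[3][0] = 3

Step 1: L[0][0] = √(16) = 4.
  L[1][0] = (4) / L[0][0] = 1.
Step 2: L[1][1] = √(9) = 3.
  L[2][0] = (-4) / L[0][0] = -1.
  L[2][1] = (9) / L[1][1] = 3.
Step 3: L[2][2] = √(4) = 2.
  L[3][0] = (12) / L[0][0] = 3.
  L[3][1] = (9) / L[1][1] = 3.
  L[3][2] = (-2) / L[2][2] = -1.
Step 4: L[3][3] = √(1) = 1.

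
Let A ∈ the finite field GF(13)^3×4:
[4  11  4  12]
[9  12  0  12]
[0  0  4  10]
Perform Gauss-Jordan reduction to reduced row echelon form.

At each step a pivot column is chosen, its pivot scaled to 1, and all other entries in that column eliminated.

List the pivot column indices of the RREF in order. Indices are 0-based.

pivot columns: 0, 1, 2

[1] R0 /= 4  ⇒  (1, 6, 1, 3)
     R1 -= 9·R0  ⇒  (0, 10, 4, 11)
[2] R1 /= 10  ⇒  (0, 1, 3, 5)
     R0 -= 6·R1  ⇒  (1, 0, 9, 12)
[3] R2 /= 4  ⇒  (0, 0, 1, 9)
     R0 -= 9·R2  ⇒  (1, 0, 0, 9)
     R1 -= 3·R2  ⇒  (0, 1, 0, 4)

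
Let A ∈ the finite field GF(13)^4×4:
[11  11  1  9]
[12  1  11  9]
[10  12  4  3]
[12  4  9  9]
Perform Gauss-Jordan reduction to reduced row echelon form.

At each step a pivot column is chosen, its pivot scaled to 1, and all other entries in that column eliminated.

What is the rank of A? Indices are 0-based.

step 1: normalize row 0 (÷11) = (1, 1, 6, 2)
  row 1: subtract 12×row0 = (0, 2, 4, 11)
  row 2: subtract 10×row0 = (0, 2, 9, 9)
  row 3: subtract 12×row0 = (0, 5, 2, 11)
step 2: normalize row 1 (÷2) = (0, 1, 2, 12)
  row 0: subtract 1×row1 = (1, 0, 4, 3)
  row 2: subtract 2×row1 = (0, 0, 5, 11)
  row 3: subtract 5×row1 = (0, 0, 5, 3)
step 3: normalize row 2 (÷5) = (0, 0, 1, 10)
  row 0: subtract 4×row2 = (1, 0, 0, 2)
  row 1: subtract 2×row2 = (0, 1, 0, 5)
  row 3: subtract 5×row2 = (0, 0, 0, 5)
step 4: normalize row 3 (÷5) = (0, 0, 0, 1)
  row 0: subtract 2×row3 = (1, 0, 0, 0)
  row 1: subtract 5×row3 = (0, 1, 0, 0)
  row 2: subtract 10×row3 = (0, 0, 1, 0)

rank = 4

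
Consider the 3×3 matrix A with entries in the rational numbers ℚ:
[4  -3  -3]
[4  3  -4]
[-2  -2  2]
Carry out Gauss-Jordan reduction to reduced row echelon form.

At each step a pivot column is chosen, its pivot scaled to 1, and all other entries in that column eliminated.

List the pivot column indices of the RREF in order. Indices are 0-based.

step 1: normalize row 0 (÷4) = (1, -3/4, -3/4)
  row 1: subtract 4×row0 = (0, 6, -1)
  row 2: subtract -2×row0 = (0, -7/2, 1/2)
step 2: normalize row 1 (÷6) = (0, 1, -1/6)
  row 0: subtract -3/4×row1 = (1, 0, -7/8)
  row 2: subtract -7/2×row1 = (0, 0, -1/12)
step 3: normalize row 2 (÷-1/12) = (0, 0, 1)
  row 0: subtract -7/8×row2 = (1, 0, 0)
  row 1: subtract -1/6×row2 = (0, 1, 0)

pivot columns: 0, 1, 2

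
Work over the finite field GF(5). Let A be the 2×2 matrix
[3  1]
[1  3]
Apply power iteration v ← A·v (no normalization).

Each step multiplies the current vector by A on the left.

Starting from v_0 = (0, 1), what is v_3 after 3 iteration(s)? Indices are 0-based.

v_0 = (0, 1).
v_1 = A·v_0 = (1, 3).
v_2 = A·v_1 = (1, 0).
v_3 = A·v_2 = (3, 1).

v_3 = (3, 1)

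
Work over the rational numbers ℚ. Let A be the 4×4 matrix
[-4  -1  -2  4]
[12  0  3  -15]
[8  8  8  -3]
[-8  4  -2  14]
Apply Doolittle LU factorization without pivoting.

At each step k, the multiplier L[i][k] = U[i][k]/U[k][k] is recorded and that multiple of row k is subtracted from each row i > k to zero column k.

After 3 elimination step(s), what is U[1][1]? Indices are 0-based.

U[1][1] = -3

k=0: U[0][0]=-4
  eliminate (1,0): mult=-3, new row 1: (0, -3, -3, -3); set L[1][0]=-3
  eliminate (2,0): mult=-2, new row 2: (0, 6, 4, 5); set L[2][0]=-2
  eliminate (3,0): mult=2, new row 3: (0, 6, 2, 6); set L[3][0]=2
k=1: U[1][1]=-3
  eliminate (2,1): mult=-2, new row 2: (0, 0, -2, -1); set L[2][1]=-2
  eliminate (3,1): mult=-2, new row 3: (0, 0, -4, 0); set L[3][1]=-2
k=2: U[2][2]=-2
  eliminate (3,2): mult=2, new row 3: (0, 0, 0, 2); set L[3][2]=2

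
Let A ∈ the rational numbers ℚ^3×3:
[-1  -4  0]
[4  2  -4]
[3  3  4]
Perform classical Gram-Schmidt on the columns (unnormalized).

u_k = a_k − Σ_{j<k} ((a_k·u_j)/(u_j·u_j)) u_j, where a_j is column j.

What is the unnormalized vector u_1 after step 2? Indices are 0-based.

Step 1: u_0 = a_0 = (-1, 4, 3).
Step 2: u_1 = a_1 − (21/26)·u_0 = (-83/26, -16/13, 15/26).

u_1 = (-83/26, -16/13, 15/26)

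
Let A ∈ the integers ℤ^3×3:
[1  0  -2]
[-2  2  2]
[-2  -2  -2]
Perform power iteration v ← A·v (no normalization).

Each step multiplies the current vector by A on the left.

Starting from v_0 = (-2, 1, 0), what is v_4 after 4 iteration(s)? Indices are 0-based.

v_4 = (26, 12, -84)

v_0 = (-2, 1, 0).
v_1 = A·v_0 = (-2, 6, 2).
v_2 = A·v_1 = (-6, 20, -12).
v_3 = A·v_2 = (18, 28, -4).
v_4 = A·v_3 = (26, 12, -84).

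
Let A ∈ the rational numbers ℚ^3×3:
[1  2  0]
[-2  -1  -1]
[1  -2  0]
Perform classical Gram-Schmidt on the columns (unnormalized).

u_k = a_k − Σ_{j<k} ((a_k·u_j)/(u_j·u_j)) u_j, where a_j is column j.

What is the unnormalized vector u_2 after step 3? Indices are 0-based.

u_2 = (-2/5, -8/25, -6/25)

Step 1: u_0 = a_0 = (1, -2, 1).
Step 2: u_1 = a_1 − (1/3)·u_0 = (5/3, -1/3, -7/3).
Step 3: u_2 = a_2 − (1/3)·u_0 − (1/25)·u_1 = (-2/5, -8/25, -6/25).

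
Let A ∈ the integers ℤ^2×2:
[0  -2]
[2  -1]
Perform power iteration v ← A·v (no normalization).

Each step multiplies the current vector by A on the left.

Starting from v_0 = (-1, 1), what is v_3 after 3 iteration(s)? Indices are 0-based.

v_3 = (2, 13)

v_0 = (-1, 1).
v_1 = A·v_0 = (-2, -3).
v_2 = A·v_1 = (6, -1).
v_3 = A·v_2 = (2, 13).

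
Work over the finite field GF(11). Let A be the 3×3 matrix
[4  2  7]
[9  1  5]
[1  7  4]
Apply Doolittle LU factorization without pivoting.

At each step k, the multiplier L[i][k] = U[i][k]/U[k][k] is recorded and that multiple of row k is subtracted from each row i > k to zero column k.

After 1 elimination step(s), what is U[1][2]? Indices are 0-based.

k=0: U[0][0]=4
  eliminate (1,0): mult=5, new row 1: (0, 2, 3); set L[1][0]=5
  eliminate (2,0): mult=3, new row 2: (0, 1, 5); set L[2][0]=3

U[1][2] = 3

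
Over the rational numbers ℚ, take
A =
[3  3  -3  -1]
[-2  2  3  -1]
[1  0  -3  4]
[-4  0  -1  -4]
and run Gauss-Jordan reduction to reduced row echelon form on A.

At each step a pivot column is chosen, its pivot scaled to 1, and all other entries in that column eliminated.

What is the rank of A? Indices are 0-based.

rank = 4

[1] R0 /= 3  ⇒  (1, 1, -1, -1/3)
     R1 -= -2·R0  ⇒  (0, 4, 1, -5/3)
     R2 -= 1·R0  ⇒  (0, -1, -2, 13/3)
     R3 -= -4·R0  ⇒  (0, 4, -5, -16/3)
[2] R1 /= 4  ⇒  (0, 1, 1/4, -5/12)
     R0 -= 1·R1  ⇒  (1, 0, -5/4, 1/12)
     R2 -= -1·R1  ⇒  (0, 0, -7/4, 47/12)
     R3 -= 4·R1  ⇒  (0, 0, -6, -11/3)
[3] R2 /= -7/4  ⇒  (0, 0, 1, -47/21)
     R0 -= -5/4·R2  ⇒  (1, 0, 0, -19/7)
     R1 -= 1/4·R2  ⇒  (0, 1, 0, 1/7)
     R3 -= -6·R2  ⇒  (0, 0, 0, -359/21)
[4] R3 /= -359/21  ⇒  (0, 0, 0, 1)
     R0 -= -19/7·R3  ⇒  (1, 0, 0, 0)
     R1 -= 1/7·R3  ⇒  (0, 1, 0, 0)
     R2 -= -47/21·R3  ⇒  (0, 0, 1, 0)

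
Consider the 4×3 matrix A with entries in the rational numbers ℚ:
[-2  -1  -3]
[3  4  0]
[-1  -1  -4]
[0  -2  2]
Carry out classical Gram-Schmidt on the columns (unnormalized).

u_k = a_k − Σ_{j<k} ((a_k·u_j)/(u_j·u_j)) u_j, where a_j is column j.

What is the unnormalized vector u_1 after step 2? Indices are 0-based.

u_1 = (8/7, 11/14, 1/14, -2)

Step 1: u_0 = a_0 = (-2, 3, -1, 0).
Step 2: u_1 = a_1 − (15/14)·u_0 = (8/7, 11/14, 1/14, -2).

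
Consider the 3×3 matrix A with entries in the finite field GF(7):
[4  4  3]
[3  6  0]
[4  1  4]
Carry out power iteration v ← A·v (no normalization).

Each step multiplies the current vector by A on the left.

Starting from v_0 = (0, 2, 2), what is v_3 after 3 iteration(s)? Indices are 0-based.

v_3 = (0, 1, 4)

v_0 = (0, 2, 2).
v_1 = A·v_0 = (0, 5, 3).
v_2 = A·v_1 = (1, 2, 3).
v_3 = A·v_2 = (0, 1, 4).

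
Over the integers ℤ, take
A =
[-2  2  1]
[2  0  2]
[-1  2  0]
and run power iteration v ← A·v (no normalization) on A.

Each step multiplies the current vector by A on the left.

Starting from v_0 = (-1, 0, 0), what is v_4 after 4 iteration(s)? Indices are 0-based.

v_0 = (-1, 0, 0).
v_1 = A·v_0 = (2, -2, 1).
v_2 = A·v_1 = (-7, 6, -6).
v_3 = A·v_2 = (20, -26, 19).
v_4 = A·v_3 = (-73, 78, -72).

v_4 = (-73, 78, -72)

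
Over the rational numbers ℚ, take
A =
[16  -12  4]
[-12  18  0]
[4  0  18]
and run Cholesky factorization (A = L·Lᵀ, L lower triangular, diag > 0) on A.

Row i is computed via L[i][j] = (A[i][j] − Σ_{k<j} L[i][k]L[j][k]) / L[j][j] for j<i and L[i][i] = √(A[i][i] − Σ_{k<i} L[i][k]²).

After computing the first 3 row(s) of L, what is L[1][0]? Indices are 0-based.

Step 1: L[0][0] = √(16) = 4.
  L[1][0] = (-12) / L[0][0] = -3.
Step 2: L[1][1] = √(9) = 3.
  L[2][0] = (4) / L[0][0] = 1.
  L[2][1] = (3) / L[1][1] = 1.
Step 3: L[2][2] = √(16) = 4.

L[1][0] = -3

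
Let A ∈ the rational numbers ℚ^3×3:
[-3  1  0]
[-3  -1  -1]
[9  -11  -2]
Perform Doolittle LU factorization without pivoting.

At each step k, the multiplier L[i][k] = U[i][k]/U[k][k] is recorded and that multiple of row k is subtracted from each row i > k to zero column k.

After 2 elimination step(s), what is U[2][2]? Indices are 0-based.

U[2][2] = 2

[col 0] pivot -3
  R1 -= 1*R0 → (0, -2, -1)  (L[1][0] := 1)
  R2 -= -3*R0 → (0, -8, -2)  (L[2][0] := -3)
[col 1] pivot -2
  R2 -= 4*R1 → (0, 0, 2)  (L[2][1] := 4)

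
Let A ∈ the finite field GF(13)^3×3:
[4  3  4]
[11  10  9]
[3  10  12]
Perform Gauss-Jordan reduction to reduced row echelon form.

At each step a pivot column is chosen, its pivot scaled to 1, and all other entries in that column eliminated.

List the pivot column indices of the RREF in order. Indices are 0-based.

pivot columns: 0, 1, 2

pivot(0,0)=4: scale R0 → (1, 4, 1)
  clear (1,0): R1 −= (11)R0 → (0, 5, 11)
  clear (2,0): R2 −= (3)R0 → (0, 11, 9)
pivot(1,1)=5: scale R1 → (0, 1, 10)
  clear (0,1): R0 −= (4)R1 → (1, 0, 0)
  clear (2,1): R2 −= (11)R1 → (0, 0, 3)
pivot(2,2)=3: scale R2 → (0, 0, 1)
  clear (1,2): R1 −= (10)R2 → (0, 1, 0)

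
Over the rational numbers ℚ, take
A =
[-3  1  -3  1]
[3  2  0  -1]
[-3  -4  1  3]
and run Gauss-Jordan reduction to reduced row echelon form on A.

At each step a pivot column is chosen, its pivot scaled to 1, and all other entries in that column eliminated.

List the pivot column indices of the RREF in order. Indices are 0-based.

pivot columns: 0, 1, 2

step 1: normalize row 0 (÷-3) = (1, -1/3, 1, -1/3)
  row 1: subtract 3×row0 = (0, 3, -3, 0)
  row 2: subtract -3×row0 = (0, -5, 4, 2)
step 2: normalize row 1 (÷3) = (0, 1, -1, 0)
  row 0: subtract -1/3×row1 = (1, 0, 2/3, -1/3)
  row 2: subtract -5×row1 = (0, 0, -1, 2)
step 3: normalize row 2 (÷-1) = (0, 0, 1, -2)
  row 0: subtract 2/3×row2 = (1, 0, 0, 1)
  row 1: subtract -1×row2 = (0, 1, 0, -2)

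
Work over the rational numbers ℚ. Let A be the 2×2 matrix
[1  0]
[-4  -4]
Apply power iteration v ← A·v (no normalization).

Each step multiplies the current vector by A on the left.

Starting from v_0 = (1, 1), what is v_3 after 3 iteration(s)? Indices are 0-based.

v_3 = (1, -116)

v_0 = (1, 1).
v_1 = A·v_0 = (1, -8).
v_2 = A·v_1 = (1, 28).
v_3 = A·v_2 = (1, -116).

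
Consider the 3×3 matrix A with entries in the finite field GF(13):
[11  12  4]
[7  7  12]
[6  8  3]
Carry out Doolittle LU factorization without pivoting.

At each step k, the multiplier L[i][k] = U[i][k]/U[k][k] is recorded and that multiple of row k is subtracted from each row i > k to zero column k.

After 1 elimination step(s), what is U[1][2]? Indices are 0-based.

Step 1: pivot at (0,0) is 11.
  row1 ← row1 − (3)·row0  ⇒  L[1][0]=3, U row1=(0, 10, 0)
  row2 ← row2 − (10)·row0  ⇒  L[2][0]=10, U row2=(0, 5, 2)

U[1][2] = 0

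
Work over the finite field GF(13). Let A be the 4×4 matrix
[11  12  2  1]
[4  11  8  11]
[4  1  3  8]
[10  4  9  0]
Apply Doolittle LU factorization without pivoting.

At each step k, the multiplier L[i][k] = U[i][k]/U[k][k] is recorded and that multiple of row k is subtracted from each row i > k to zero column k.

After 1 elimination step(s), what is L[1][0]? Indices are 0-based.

L[1][0] = 11

k=0: U[0][0]=11
  eliminate (1,0): mult=11, new row 1: (0, 9, 12, 0); set L[1][0]=11
  eliminate (2,0): mult=11, new row 2: (0, 12, 7, 10); set L[2][0]=11
  eliminate (3,0): mult=8, new row 3: (0, 12, 6, 5); set L[3][0]=8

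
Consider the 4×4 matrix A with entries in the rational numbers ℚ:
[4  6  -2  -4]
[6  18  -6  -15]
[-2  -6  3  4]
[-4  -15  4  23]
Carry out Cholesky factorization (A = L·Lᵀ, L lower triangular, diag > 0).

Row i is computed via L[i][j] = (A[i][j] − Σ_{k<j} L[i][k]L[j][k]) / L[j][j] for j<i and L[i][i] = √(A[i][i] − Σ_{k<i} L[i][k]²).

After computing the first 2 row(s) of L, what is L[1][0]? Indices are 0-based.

L[1][0] = 3

Step 1: L[0][0] = √(4) = 2.
  L[1][0] = (6) / L[0][0] = 3.
Step 2: L[1][1] = √(9) = 3.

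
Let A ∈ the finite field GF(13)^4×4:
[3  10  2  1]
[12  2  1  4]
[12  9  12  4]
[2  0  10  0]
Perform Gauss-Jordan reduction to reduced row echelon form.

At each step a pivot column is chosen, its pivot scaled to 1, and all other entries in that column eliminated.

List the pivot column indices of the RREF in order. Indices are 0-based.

[1] R0 /= 3  ⇒  (1, 12, 5, 9)
     R1 -= 12·R0  ⇒  (0, 1, 6, 0)
     R2 -= 12·R0  ⇒  (0, 8, 4, 0)
     R3 -= 2·R0  ⇒  (0, 2, 0, 8)
[2] R1 /= 1  ⇒  (0, 1, 6, 0)
     R0 -= 12·R1  ⇒  (1, 0, 11, 9)
     R2 -= 8·R1  ⇒  (0, 0, 8, 0)
     R3 -= 2·R1  ⇒  (0, 0, 1, 8)
[3] R2 /= 8  ⇒  (0, 0, 1, 0)
     R0 -= 11·R2  ⇒  (1, 0, 0, 9)
     R1 -= 6·R2  ⇒  (0, 1, 0, 0)
     R3 -= 1·R2  ⇒  (0, 0, 0, 8)
[4] R3 /= 8  ⇒  (0, 0, 0, 1)
     R0 -= 9·R3  ⇒  (1, 0, 0, 0)

pivot columns: 0, 1, 2, 3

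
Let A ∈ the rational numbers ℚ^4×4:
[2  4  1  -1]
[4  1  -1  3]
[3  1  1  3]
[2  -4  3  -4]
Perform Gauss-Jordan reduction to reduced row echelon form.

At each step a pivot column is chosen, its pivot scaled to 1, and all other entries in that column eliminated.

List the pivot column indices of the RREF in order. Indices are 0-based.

pivot columns: 0, 1, 2, 3

[1] R0 /= 2  ⇒  (1, 2, 1/2, -1/2)
     R1 -= 4·R0  ⇒  (0, -7, -3, 5)
     R2 -= 3·R0  ⇒  (0, -5, -1/2, 9/2)
     R3 -= 2·R0  ⇒  (0, -8, 2, -3)
[2] R1 /= -7  ⇒  (0, 1, 3/7, -5/7)
     R0 -= 2·R1  ⇒  (1, 0, -5/14, 13/14)
     R2 -= -5·R1  ⇒  (0, 0, 23/14, 13/14)
     R3 -= -8·R1  ⇒  (0, 0, 38/7, -61/7)
[3] R2 /= 23/14  ⇒  (0, 0, 1, 13/23)
     R0 -= -5/14·R2  ⇒  (1, 0, 0, 26/23)
     R1 -= 3/7·R2  ⇒  (0, 1, 0, -22/23)
     R3 -= 38/7·R2  ⇒  (0, 0, 0, -271/23)
[4] R3 /= -271/23  ⇒  (0, 0, 0, 1)
     R0 -= 26/23·R3  ⇒  (1, 0, 0, 0)
     R1 -= -22/23·R3  ⇒  (0, 1, 0, 0)
     R2 -= 13/23·R3  ⇒  (0, 0, 1, 0)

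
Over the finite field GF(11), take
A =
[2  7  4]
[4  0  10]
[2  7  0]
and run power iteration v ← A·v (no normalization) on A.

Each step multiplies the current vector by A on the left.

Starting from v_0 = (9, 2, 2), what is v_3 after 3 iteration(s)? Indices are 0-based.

v_0 = (9, 2, 2).
v_1 = A·v_0 = (7, 1, 10).
v_2 = A·v_1 = (6, 7, 10).
v_3 = A·v_2 = (2, 3, 6).

v_3 = (2, 3, 6)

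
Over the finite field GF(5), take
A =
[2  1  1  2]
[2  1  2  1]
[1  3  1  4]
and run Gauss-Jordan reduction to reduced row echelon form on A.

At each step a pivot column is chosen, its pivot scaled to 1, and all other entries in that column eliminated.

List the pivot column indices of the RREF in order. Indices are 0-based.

[1] R0 /= 2  ⇒  (1, 3, 3, 1)
     R1 -= 2·R0  ⇒  (0, 0, 1, 4)
     R2 -= 1·R0  ⇒  (0, 0, 3, 3)
column 1 empty below row 1
[2] R1 /= 1  ⇒  (0, 0, 1, 4)
     R0 -= 3·R1  ⇒  (1, 3, 0, 4)
     R2 -= 3·R1  ⇒  (0, 0, 0, 1)
[3] R2 /= 1  ⇒  (0, 0, 0, 1)
     R0 -= 4·R2  ⇒  (1, 3, 0, 0)
     R1 -= 4·R2  ⇒  (0, 0, 1, 0)

pivot columns: 0, 2, 3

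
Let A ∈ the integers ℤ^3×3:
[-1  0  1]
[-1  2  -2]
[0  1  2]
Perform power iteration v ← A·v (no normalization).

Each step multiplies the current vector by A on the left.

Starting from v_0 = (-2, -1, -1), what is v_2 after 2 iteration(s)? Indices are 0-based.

v_2 = (-4, 9, -4)

v_0 = (-2, -1, -1).
v_1 = A·v_0 = (1, 2, -3).
v_2 = A·v_1 = (-4, 9, -4).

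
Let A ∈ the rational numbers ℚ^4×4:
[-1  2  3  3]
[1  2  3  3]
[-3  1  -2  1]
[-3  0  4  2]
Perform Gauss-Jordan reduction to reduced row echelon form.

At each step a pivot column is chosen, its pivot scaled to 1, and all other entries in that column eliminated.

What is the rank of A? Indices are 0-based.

rank = 4

[1] R0 /= -1  ⇒  (1, -2, -3, -3)
     R1 -= 1·R0  ⇒  (0, 4, 6, 6)
     R2 -= -3·R0  ⇒  (0, -5, -11, -8)
     R3 -= -3·R0  ⇒  (0, -6, -5, -7)
[2] R1 /= 4  ⇒  (0, 1, 3/2, 3/2)
     R0 -= -2·R1  ⇒  (1, 0, 0, 0)
     R2 -= -5·R1  ⇒  (0, 0, -7/2, -1/2)
     R3 -= -6·R1  ⇒  (0, 0, 4, 2)
[3] R2 /= -7/2  ⇒  (0, 0, 1, 1/7)
     R1 -= 3/2·R2  ⇒  (0, 1, 0, 9/7)
     R3 -= 4·R2  ⇒  (0, 0, 0, 10/7)
[4] R3 /= 10/7  ⇒  (0, 0, 0, 1)
     R1 -= 9/7·R3  ⇒  (0, 1, 0, 0)
     R2 -= 1/7·R3  ⇒  (0, 0, 1, 0)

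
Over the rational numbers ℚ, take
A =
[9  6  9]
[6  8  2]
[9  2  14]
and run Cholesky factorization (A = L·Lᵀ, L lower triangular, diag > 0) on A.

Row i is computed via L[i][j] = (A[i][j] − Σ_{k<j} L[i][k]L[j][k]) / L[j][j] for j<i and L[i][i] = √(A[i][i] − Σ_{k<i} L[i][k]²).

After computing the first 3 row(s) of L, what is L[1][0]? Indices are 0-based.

L[1][0] = 2

Step 1: L[0][0] = √(9) = 3.
  L[1][0] = (6) / L[0][0] = 2.
Step 2: L[1][1] = √(4) = 2.
  L[2][0] = (9) / L[0][0] = 3.
  L[2][1] = (-4) / L[1][1] = -2.
Step 3: L[2][2] = √(1) = 1.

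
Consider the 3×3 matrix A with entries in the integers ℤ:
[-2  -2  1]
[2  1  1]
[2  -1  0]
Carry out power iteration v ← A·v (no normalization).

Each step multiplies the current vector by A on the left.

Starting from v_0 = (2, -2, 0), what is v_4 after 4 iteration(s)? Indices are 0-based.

v_4 = (20, -38, -54)

v_0 = (2, -2, 0).
v_1 = A·v_0 = (0, 2, 6).
v_2 = A·v_1 = (2, 8, -2).
v_3 = A·v_2 = (-22, 10, -4).
v_4 = A·v_3 = (20, -38, -54).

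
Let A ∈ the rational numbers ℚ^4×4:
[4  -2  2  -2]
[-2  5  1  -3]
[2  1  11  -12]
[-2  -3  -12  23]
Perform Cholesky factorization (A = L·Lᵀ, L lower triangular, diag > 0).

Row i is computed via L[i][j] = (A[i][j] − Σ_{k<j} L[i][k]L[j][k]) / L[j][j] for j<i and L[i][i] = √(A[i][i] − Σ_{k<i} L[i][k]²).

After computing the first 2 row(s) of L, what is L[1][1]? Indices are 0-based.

L[1][1] = 2

Step 1: L[0][0] = √(4) = 2.
  L[1][0] = (-2) / L[0][0] = -1.
Step 2: L[1][1] = √(4) = 2.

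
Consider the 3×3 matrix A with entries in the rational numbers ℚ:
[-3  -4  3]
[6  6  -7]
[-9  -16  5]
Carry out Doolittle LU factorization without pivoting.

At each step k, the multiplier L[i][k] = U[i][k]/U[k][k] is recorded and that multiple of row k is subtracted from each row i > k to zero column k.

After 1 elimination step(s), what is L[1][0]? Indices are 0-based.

Step 1: pivot at (0,0) is -3.
  row1 ← row1 − (-2)·row0  ⇒  L[1][0]=-2, U row1=(0, -2, -1)
  row2 ← row2 − (3)·row0  ⇒  L[2][0]=3, U row2=(0, -4, -4)

L[1][0] = -2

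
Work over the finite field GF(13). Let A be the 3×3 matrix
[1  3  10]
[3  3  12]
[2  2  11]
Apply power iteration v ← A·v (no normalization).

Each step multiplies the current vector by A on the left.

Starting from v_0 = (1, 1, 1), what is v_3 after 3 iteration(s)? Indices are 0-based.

v_0 = (1, 1, 1).
v_1 = A·v_0 = (1, 5, 2).
v_2 = A·v_1 = (10, 3, 8).
v_3 = A·v_2 = (8, 5, 10).

v_3 = (8, 5, 10)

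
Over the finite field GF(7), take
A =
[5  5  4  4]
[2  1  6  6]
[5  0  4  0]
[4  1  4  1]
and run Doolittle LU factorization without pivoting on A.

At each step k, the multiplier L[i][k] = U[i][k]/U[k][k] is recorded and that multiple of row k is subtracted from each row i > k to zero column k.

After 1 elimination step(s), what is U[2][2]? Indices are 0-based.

Step 1: pivot at (0,0) is 5.
  row1 ← row1 − (6)·row0  ⇒  L[1][0]=6, U row1=(0, 6, 3, 3)
  row2 ← row2 − (1)·row0  ⇒  L[2][0]=1, U row2=(0, 2, 0, 3)
  row3 ← row3 − (5)·row0  ⇒  L[3][0]=5, U row3=(0, 4, 5, 2)

U[2][2] = 0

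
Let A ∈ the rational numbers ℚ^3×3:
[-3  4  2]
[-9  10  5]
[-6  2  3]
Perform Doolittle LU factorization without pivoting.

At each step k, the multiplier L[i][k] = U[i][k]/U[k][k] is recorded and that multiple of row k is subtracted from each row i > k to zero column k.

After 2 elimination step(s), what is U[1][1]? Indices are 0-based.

U[1][1] = -2

Step 1: pivot at (0,0) is -3.
  row1 ← row1 − (3)·row0  ⇒  L[1][0]=3, U row1=(0, -2, -1)
  row2 ← row2 − (2)·row0  ⇒  L[2][0]=2, U row2=(0, -6, -1)
Step 2: pivot at (1,1) is -2.
  row2 ← row2 − (3)·row1  ⇒  L[2][1]=3, U row2=(0, 0, 2)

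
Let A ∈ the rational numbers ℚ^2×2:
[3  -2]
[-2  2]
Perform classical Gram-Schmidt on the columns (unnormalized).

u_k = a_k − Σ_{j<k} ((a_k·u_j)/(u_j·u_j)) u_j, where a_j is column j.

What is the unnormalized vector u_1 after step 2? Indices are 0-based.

Step 1: u_0 = a_0 = (3, -2).
Step 2: u_1 = a_1 − (-10/13)·u_0 = (4/13, 6/13).

u_1 = (4/13, 6/13)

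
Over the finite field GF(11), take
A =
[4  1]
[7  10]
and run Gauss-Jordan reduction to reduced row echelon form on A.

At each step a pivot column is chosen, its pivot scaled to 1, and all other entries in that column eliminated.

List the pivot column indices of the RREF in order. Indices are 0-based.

pivot columns: 0

pivot(0,0)=4: scale R0 → (1, 3)
  clear (1,0): R1 −= (7)R0 → (0, 0)
col 1: no nonzero at/below row 1; advance.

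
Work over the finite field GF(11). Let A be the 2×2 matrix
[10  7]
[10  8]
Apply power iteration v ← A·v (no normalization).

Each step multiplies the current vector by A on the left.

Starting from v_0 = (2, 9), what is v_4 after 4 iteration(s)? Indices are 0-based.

v_4 = (9, 8)

v_0 = (2, 9).
v_1 = A·v_0 = (6, 4).
v_2 = A·v_1 = (0, 4).
v_3 = A·v_2 = (6, 10).
v_4 = A·v_3 = (9, 8).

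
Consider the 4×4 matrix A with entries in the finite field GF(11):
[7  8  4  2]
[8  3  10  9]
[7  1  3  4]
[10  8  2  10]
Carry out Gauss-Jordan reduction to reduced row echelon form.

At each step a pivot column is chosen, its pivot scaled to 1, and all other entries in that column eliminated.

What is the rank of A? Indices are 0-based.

[1] R0 /= 7  ⇒  (1, 9, 10, 5)
     R1 -= 8·R0  ⇒  (0, 8, 7, 2)
     R2 -= 7·R0  ⇒  (0, 4, 10, 2)
     R3 -= 10·R0  ⇒  (0, 6, 1, 4)
[2] R1 /= 8  ⇒  (0, 1, 5, 3)
     R0 -= 9·R1  ⇒  (1, 0, 9, 0)
     R2 -= 4·R1  ⇒  (0, 0, 1, 1)
     R3 -= 6·R1  ⇒  (0, 0, 4, 8)
[3] R2 /= 1  ⇒  (0, 0, 1, 1)
     R0 -= 9·R2  ⇒  (1, 0, 0, 2)
     R1 -= 5·R2  ⇒  (0, 1, 0, 9)
     R3 -= 4·R2  ⇒  (0, 0, 0, 4)
[4] R3 /= 4  ⇒  (0, 0, 0, 1)
     R0 -= 2·R3  ⇒  (1, 0, 0, 0)
     R1 -= 9·R3  ⇒  (0, 1, 0, 0)
     R2 -= 1·R3  ⇒  (0, 0, 1, 0)

rank = 4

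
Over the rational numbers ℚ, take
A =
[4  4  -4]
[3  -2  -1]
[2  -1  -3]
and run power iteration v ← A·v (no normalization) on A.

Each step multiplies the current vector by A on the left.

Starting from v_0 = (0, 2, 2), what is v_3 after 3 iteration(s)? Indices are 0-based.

v_3 = (-8, -46, -94)

v_0 = (0, 2, 2).
v_1 = A·v_0 = (0, -6, -8).
v_2 = A·v_1 = (8, 20, 30).
v_3 = A·v_2 = (-8, -46, -94).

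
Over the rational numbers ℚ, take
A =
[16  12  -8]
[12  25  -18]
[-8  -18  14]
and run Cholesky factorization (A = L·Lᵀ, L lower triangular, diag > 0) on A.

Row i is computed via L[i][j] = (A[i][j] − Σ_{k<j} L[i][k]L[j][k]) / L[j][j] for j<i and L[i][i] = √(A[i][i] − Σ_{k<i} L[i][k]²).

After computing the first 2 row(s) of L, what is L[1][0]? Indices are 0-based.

Step 1: L[0][0] = √(16) = 4.
  L[1][0] = (12) / L[0][0] = 3.
Step 2: L[1][1] = √(16) = 4.

L[1][0] = 3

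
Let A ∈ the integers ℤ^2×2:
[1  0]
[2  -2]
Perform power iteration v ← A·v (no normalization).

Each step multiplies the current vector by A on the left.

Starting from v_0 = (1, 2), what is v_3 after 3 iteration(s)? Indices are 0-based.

v_0 = (1, 2).
v_1 = A·v_0 = (1, -2).
v_2 = A·v_1 = (1, 6).
v_3 = A·v_2 = (1, -10).

v_3 = (1, -10)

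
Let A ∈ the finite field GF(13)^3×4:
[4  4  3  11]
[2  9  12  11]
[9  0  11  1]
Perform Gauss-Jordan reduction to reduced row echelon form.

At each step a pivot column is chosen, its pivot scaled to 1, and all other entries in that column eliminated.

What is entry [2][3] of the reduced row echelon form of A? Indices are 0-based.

M[2][3] = 9

step 1: normalize row 0 (÷4) = (1, 1, 4, 6)
  row 1: subtract 2×row0 = (0, 7, 4, 12)
  row 2: subtract 9×row0 = (0, 4, 1, 12)
step 2: normalize row 1 (÷7) = (0, 1, 8, 11)
  row 0: subtract 1×row1 = (1, 0, 9, 8)
  row 2: subtract 4×row1 = (0, 0, 8, 7)
step 3: normalize row 2 (÷8) = (0, 0, 1, 9)
  row 0: subtract 9×row2 = (1, 0, 0, 5)
  row 1: subtract 8×row2 = (0, 1, 0, 4)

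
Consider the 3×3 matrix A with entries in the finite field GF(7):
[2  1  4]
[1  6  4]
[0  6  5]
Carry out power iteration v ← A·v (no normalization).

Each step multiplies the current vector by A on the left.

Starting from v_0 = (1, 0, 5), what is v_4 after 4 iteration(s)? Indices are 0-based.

v_4 = (0, 6, 5)

v_0 = (1, 0, 5).
v_1 = A·v_0 = (1, 0, 4).
v_2 = A·v_1 = (4, 3, 6).
v_3 = A·v_2 = (0, 4, 6).
v_4 = A·v_3 = (0, 6, 5).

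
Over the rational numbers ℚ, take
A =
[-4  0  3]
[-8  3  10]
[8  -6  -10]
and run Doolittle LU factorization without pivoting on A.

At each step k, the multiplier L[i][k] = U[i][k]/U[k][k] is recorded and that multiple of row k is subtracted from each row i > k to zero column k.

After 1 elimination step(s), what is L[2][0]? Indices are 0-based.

L[2][0] = -2

k=0: U[0][0]=-4
  eliminate (1,0): mult=2, new row 1: (0, 3, 4); set L[1][0]=2
  eliminate (2,0): mult=-2, new row 2: (0, -6, -4); set L[2][0]=-2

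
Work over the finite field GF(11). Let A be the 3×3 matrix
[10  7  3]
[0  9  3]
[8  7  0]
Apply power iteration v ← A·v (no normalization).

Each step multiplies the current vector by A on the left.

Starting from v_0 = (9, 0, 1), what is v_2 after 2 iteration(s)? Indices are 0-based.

v_2 = (1, 1, 6)

v_0 = (9, 0, 1).
v_1 = A·v_0 = (5, 3, 6).
v_2 = A·v_1 = (1, 1, 6).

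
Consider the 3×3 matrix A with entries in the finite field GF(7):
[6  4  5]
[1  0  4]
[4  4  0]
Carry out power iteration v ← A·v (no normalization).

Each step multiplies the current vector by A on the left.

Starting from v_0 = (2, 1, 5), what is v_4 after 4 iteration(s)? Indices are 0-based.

v_4 = (4, 4, 3)

v_0 = (2, 1, 5).
v_1 = A·v_0 = (6, 1, 5).
v_2 = A·v_1 = (2, 5, 0).
v_3 = A·v_2 = (4, 2, 0).
v_4 = A·v_3 = (4, 4, 3).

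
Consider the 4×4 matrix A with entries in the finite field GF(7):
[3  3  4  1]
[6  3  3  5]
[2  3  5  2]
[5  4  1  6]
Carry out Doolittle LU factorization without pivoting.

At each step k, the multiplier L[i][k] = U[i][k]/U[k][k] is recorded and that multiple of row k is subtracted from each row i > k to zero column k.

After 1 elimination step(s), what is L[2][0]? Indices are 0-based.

Step 1: pivot at (0,0) is 3.
  row1 ← row1 − (2)·row0  ⇒  L[1][0]=2, U row1=(0, 4, 2, 3)
  row2 ← row2 − (3)·row0  ⇒  L[2][0]=3, U row2=(0, 1, 0, 6)
  row3 ← row3 − (4)·row0  ⇒  L[3][0]=4, U row3=(0, 6, 6, 2)

L[2][0] = 3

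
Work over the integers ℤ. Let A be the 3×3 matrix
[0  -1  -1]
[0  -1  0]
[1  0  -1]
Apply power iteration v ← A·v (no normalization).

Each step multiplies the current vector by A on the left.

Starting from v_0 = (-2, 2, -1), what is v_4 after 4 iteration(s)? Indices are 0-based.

v_0 = (-2, 2, -1).
v_1 = A·v_0 = (-1, -2, -1).
v_2 = A·v_1 = (3, 2, 0).
v_3 = A·v_2 = (-2, -2, 3).
v_4 = A·v_3 = (-1, 2, -5).

v_4 = (-1, 2, -5)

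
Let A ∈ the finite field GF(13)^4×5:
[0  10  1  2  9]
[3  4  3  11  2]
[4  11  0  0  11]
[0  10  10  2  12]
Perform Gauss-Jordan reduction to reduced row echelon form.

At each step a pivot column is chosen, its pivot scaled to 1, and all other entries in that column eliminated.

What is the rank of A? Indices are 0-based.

pivot(0,0): swap R0↔R1
pivot(0,0)=3: scale R0 → (1, 10, 1, 8, 5)
  clear (2,0): R2 −= (4)R0 → (0, 10, 9, 7, 4)
pivot(1,1)=10: scale R1 → (0, 1, 4, 8, 10)
  clear (0,1): R0 −= (10)R1 → (1, 0, 0, 6, 9)
  clear (2,1): R2 −= (10)R1 → (0, 0, 8, 5, 8)
  clear (3,1): R3 −= (10)R1 → (0, 0, 9, 0, 3)
pivot(2,2)=8: scale R2 → (0, 0, 1, 12, 1)
  clear (1,2): R1 −= (4)R2 → (0, 1, 0, 12, 6)
  clear (3,2): R3 −= (9)R2 → (0, 0, 0, 9, 7)
pivot(3,3)=9: scale R3 → (0, 0, 0, 1, 8)
  clear (0,3): R0 −= (6)R3 → (1, 0, 0, 0, 0)
  clear (1,3): R1 −= (12)R3 → (0, 1, 0, 0, 1)
  clear (2,3): R2 −= (12)R3 → (0, 0, 1, 0, 9)

rank = 4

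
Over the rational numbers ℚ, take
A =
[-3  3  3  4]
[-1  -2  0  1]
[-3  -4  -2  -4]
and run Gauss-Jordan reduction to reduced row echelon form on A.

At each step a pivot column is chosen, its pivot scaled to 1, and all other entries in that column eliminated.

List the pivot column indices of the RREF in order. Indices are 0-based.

pivot(0,0)=-3: scale R0 → (1, -1, -1, -4/3)
  clear (1,0): R1 −= (-1)R0 → (0, -3, -1, -1/3)
  clear (2,0): R2 −= (-3)R0 → (0, -7, -5, -8)
pivot(1,1)=-3: scale R1 → (0, 1, 1/3, 1/9)
  clear (0,1): R0 −= (-1)R1 → (1, 0, -2/3, -11/9)
  clear (2,1): R2 −= (-7)R1 → (0, 0, -8/3, -65/9)
pivot(2,2)=-8/3: scale R2 → (0, 0, 1, 65/24)
  clear (0,2): R0 −= (-2/3)R2 → (1, 0, 0, 7/12)
  clear (1,2): R1 −= (1/3)R2 → (0, 1, 0, -19/24)

pivot columns: 0, 1, 2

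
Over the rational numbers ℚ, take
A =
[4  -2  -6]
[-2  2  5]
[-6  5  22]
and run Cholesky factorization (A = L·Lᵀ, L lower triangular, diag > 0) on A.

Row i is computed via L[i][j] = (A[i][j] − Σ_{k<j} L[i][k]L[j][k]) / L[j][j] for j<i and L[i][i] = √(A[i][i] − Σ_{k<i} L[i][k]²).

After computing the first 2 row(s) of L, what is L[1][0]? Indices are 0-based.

Step 1: L[0][0] = √(4) = 2.
  L[1][0] = (-2) / L[0][0] = -1.
Step 2: L[1][1] = √(1) = 1.

L[1][0] = -1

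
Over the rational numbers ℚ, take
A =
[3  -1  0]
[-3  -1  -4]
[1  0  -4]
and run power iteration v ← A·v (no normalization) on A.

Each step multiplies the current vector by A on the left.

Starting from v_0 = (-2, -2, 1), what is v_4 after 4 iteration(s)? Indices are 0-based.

v_4 = (-176, 688, 304)

v_0 = (-2, -2, 1).
v_1 = A·v_0 = (-4, 4, -6).
v_2 = A·v_1 = (-16, 32, 20).
v_3 = A·v_2 = (-80, -64, -96).
v_4 = A·v_3 = (-176, 688, 304).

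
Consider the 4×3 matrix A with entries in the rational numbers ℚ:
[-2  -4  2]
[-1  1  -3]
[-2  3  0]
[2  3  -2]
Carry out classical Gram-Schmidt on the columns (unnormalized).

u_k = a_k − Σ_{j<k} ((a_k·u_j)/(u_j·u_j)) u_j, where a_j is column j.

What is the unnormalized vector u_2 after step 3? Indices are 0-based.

Step 1: u_0 = a_0 = (-2, -1, -2, 2).
Step 2: u_1 = a_1 − (7/13)·u_0 = (-38/13, 20/13, 53/13, 25/13).
Step 3: u_2 = a_2 − (-5/13)·u_0 − (-93/203)·u_1 = (-22/203, -544/203, 223/203, -71/203).

u_2 = (-22/203, -544/203, 223/203, -71/203)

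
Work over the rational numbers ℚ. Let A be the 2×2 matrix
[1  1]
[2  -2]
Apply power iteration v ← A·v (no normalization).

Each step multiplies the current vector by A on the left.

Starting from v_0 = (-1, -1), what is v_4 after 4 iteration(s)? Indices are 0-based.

v_0 = (-1, -1).
v_1 = A·v_0 = (-2, 0).
v_2 = A·v_1 = (-2, -4).
v_3 = A·v_2 = (-6, 4).
v_4 = A·v_3 = (-2, -20).

v_4 = (-2, -20)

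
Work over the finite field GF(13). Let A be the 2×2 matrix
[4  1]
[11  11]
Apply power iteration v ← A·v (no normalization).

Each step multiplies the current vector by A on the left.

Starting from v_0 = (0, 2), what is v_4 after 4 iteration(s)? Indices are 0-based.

v_4 = (12, 5)

v_0 = (0, 2).
v_1 = A·v_0 = (2, 9).
v_2 = A·v_1 = (4, 4).
v_3 = A·v_2 = (7, 10).
v_4 = A·v_3 = (12, 5).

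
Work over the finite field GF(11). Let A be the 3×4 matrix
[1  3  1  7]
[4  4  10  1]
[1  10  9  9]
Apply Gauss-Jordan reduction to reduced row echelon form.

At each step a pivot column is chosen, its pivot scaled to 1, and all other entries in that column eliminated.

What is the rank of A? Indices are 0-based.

rank = 3

[1] R0 /= 1  ⇒  (1, 3, 1, 7)
     R1 -= 4·R0  ⇒  (0, 3, 6, 6)
     R2 -= 1·R0  ⇒  (0, 7, 8, 2)
[2] R1 /= 3  ⇒  (0, 1, 2, 2)
     R0 -= 3·R1  ⇒  (1, 0, 6, 1)
     R2 -= 7·R1  ⇒  (0, 0, 5, 10)
[3] R2 /= 5  ⇒  (0, 0, 1, 2)
     R0 -= 6·R2  ⇒  (1, 0, 0, 0)
     R1 -= 2·R2  ⇒  (0, 1, 0, 9)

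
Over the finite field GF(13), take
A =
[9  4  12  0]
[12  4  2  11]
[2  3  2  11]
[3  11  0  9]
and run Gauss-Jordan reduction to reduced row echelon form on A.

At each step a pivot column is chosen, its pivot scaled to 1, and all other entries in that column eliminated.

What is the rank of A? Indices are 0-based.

step 1: normalize row 0 (÷9) = (1, 12, 10, 0)
  row 1: subtract 12×row0 = (0, 3, 12, 11)
  row 2: subtract 2×row0 = (0, 5, 8, 11)
  row 3: subtract 3×row0 = (0, 1, 9, 9)
step 2: normalize row 1 (÷3) = (0, 1, 4, 8)
  row 0: subtract 12×row1 = (1, 0, 1, 8)
  row 2: subtract 5×row1 = (0, 0, 1, 10)
  row 3: subtract 1×row1 = (0, 0, 5, 1)
step 3: normalize row 2 (÷1) = (0, 0, 1, 10)
  row 0: subtract 1×row2 = (1, 0, 0, 11)
  row 1: subtract 4×row2 = (0, 1, 0, 7)
  row 3: subtract 5×row2 = (0, 0, 0, 3)
step 4: normalize row 3 (÷3) = (0, 0, 0, 1)
  row 0: subtract 11×row3 = (1, 0, 0, 0)
  row 1: subtract 7×row3 = (0, 1, 0, 0)
  row 2: subtract 10×row3 = (0, 0, 1, 0)

rank = 4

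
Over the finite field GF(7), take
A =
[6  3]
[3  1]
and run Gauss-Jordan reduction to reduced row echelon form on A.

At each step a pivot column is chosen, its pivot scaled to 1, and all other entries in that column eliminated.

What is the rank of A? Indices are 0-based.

pivot(0,0)=6: scale R0 → (1, 4)
  clear (1,0): R1 −= (3)R0 → (0, 3)
pivot(1,1)=3: scale R1 → (0, 1)
  clear (0,1): R0 −= (4)R1 → (1, 0)

rank = 2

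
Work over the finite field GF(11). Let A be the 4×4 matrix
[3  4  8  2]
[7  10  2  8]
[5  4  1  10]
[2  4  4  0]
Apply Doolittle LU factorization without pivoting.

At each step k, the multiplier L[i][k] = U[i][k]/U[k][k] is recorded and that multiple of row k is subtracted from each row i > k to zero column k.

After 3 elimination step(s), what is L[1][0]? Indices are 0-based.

L[1][0] = 6

[col 0] pivot 3
  R1 -= 6*R0 → (0, 8, 9, 7)  (L[1][0] := 6)
  R2 -= 9*R0 → (0, 1, 6, 3)  (L[2][0] := 9)
  R3 -= 8*R0 → (0, 5, 6, 6)  (L[3][0] := 8)
[col 1] pivot 8
  R2 -= 7*R1 → (0, 0, 9, 9)  (L[2][1] := 7)
  R3 -= 2*R1 → (0, 0, 10, 3)  (L[3][1] := 2)
[col 2] pivot 9
  R3 -= 6*R2 → (0, 0, 0, 4)  (L[3][2] := 6)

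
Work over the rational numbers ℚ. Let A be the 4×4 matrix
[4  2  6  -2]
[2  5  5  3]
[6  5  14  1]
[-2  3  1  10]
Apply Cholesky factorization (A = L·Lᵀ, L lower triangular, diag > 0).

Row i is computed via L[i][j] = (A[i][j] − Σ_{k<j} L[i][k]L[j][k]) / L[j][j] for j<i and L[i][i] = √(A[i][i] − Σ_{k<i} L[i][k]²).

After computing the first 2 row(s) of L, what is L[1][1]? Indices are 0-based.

L[1][1] = 2

Step 1: L[0][0] = √(4) = 2.
  L[1][0] = (2) / L[0][0] = 1.
Step 2: L[1][1] = √(4) = 2.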